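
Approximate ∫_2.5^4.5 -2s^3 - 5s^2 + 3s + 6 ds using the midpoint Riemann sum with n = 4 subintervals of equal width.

Δs = (4.5 − 2.5)/4 = 0.5.
Midpoints: 2.75, 3.25, 3.75, 4.25.
f(2.75) = -65.15625, f(3.25) = -105.71875, f(3.75) = -158.53125, f(4.25) = -225.09375.
Sum = Δs · [f(2.75) + f(3.25) + f(3.75) + f(4.25)].
Sum = -277.25.

-277.25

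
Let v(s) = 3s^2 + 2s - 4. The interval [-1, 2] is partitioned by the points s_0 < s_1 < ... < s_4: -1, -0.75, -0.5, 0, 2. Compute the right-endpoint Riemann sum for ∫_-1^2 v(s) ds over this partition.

19.984375

Subinterval widths: 0.25, 0.25, 0.5, 2.
Right endpoints: -0.75, -0.5, 0, 2.
v(-0.75) = -3.8125, v(-0.5) = -4.25, v(0) = -4, v(2) = 12.
Sum = Σ Δs_i · v(s_i).
Sum = 19.984375.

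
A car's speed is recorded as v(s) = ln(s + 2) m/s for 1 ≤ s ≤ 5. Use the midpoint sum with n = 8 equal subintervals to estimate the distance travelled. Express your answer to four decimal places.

6.3275

Δs = (5 − 1)/8 = 0.5.
Midpoints: 1.25, 1.75, 2.25, 2.75, 3.25, 3.75, 4.25, 4.75.
v(1.25) ≈ 1.1787, v(1.75) ≈ 1.3218, v(2.25) ≈ 1.4469, v(2.75) ≈ 1.5581, v(3.25) ≈ 1.6582, v(3.75) ≈ 1.7492, v(4.25) ≈ 1.8326, v(4.75) ≈ 1.9095.
Sum = Δs · [v(1.25) + v(1.75) + v(2.25) + ...].
Sum ≈ 6.3275.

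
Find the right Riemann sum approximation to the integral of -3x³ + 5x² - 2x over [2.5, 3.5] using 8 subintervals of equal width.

-47.25

Δx = (3.5 − 2.5)/8 = 0.125.
Right endpoints: 2.625, 2.75, 2.875, 3, 3.125, 3.25, 3.375, 3.5.
f(2.625) = -12831/512, f(2.75) = -30.078125, f(2.875) = -18285/512, f(3) = -42, f(3.125) = -25075/512, f(3.25) = -56.671875, f(3.375) = -33345/512, f(3.5) = -74.375.
Sum = Δx · [f(2.625) + f(2.75) + f(2.875) + ...].
Sum = -47.25.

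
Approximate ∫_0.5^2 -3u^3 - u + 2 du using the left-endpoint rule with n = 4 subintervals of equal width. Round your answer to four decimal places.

-6.5127

Δu = (2 − 0.5)/4 = 0.375.
Left endpoints: 0.5, 0.875, 1.25, 1.625.
f(0.5) = 1.125, f(0.875) = -453/512, f(1.25) = -5.109375, f(1.625) = -6399/512.
Sum = Δu · [f(0.5) + f(0.875) + f(1.25) + f(1.625)].
Sum ≈ -6.5127.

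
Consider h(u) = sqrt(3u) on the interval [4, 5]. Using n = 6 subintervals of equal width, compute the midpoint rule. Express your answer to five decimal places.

3.67239

Δu = (5 − 4)/6 = 1/6.
Midpoints: 49/12, 4.25, 53/12, 55/12, 4.75, 59/12.
h(49/12) ≈ 3.50000, h(4.25) ≈ 3.57071, h(53/12) ≈ 3.64005, h(55/12) ≈ 3.70810, h(4.75) ≈ 3.77492, h(59/12) ≈ 3.84057.
Sum = Δu · [h(49/12) + h(4.25) + h(53/12) + ...].
Sum ≈ 3.67239.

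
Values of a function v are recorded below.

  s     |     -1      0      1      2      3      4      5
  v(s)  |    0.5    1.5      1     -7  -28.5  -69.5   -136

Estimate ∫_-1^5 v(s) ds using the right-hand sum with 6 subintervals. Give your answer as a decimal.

-238.5

Δs = 1.
Sum = 1·[1.5 + 1 + (-7) + (-28.5) + (-69.5) + (-136)] = -238.5.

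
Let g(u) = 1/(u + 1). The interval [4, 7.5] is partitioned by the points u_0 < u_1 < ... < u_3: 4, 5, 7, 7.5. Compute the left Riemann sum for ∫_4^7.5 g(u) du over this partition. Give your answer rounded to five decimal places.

Subinterval widths: 1, 2, 0.5.
Left endpoints: 4, 5, 7.
g(4) = 0.2, g(5) = 1/6, g(7) = 0.125.
Sum = Σ Δu_i · g(u_i).
Sum ≈ 0.59583.

0.59583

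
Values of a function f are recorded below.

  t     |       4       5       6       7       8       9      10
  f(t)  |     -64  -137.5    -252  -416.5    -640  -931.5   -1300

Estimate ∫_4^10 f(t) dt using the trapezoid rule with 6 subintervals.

Δt = 1.
T_6 = (1/2)·[(-64) + 2·(-137.5) + 2·(-252) + 2·(-416.5) + 2·(-640) + 2·(-931.5) + (-1300)] = -3059.5.

-3059.5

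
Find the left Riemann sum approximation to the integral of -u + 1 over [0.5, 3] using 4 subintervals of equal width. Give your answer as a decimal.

Δu = (3 − 0.5)/4 = 0.625.
Left endpoints: 0.5, 1.125, 1.75, 2.375.
f(0.5) = 0.5, f(1.125) = -0.125, f(1.75) = -0.75, f(2.375) = -1.375.
Sum = Δu · [f(0.5) + f(1.125) + f(1.75) + f(2.375)].
Sum = -1.09375.

-1.09375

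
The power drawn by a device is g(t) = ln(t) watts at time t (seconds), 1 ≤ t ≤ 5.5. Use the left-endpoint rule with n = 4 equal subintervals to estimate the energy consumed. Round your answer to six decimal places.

Δt = (5.5 − 1)/4 = 1.125.
Left endpoints: 1, 2.125, 3.25, 4.375.
g(1) ≈ 0.000000, g(2.125) ≈ 0.753772, g(3.25) ≈ 1.178655, g(4.375) ≈ 1.475907.
Sum = Δt · [g(1) + g(2.125) + g(3.25) + g(4.375)].
Sum ≈ 3.834375.

3.834375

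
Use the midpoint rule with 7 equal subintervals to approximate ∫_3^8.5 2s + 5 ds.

90.75

Δs = (8.5 − 3)/7 = 11/14.
Midpoints: 95/28, 117/28, 139/28, 5.75, 183/28, 205/28, 227/28.
f(95/28) = 165/14, f(117/28) = 187/14, f(139/28) = 209/14, f(5.75) = 16.5, f(183/28) = 253/14, f(205/28) = 275/14, f(227/28) = 297/14.
Sum = Δs · [f(95/28) + f(117/28) + f(139/28) + ...].
Sum = 90.75.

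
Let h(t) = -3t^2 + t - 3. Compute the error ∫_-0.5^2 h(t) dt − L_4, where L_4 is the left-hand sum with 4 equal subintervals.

Exact integral: ∫_-0.5^2 h(t) dt = -13.75.
L_4 = -11.50390625.
Error = -13.75 − (-11.50390625) = -2.24609375.

-2.24609375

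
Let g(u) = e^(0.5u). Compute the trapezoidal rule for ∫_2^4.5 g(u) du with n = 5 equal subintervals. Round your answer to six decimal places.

13.609350

Δu = (4.5 − 2)/5 = 0.5.
g(2) ≈ 2.718282, g(2.5) ≈ 3.490343, g(3) ≈ 4.481689, g(3.5) ≈ 5.754603, g(4) ≈ 7.389056, g(4.5) ≈ 9.487736.
T_5 = (Δu/2)·[g(u_0) + 2g(u_1) + ... + 2g(u_{4}) + g(u_5)].
Sum ≈ 13.609350.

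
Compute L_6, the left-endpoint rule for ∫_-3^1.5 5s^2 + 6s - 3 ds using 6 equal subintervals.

21.515625

Δs = (1.5 − (-3))/6 = 0.75.
Left endpoints: -3, -2.25, -1.5, -0.75, 0, 0.75.
f(-3) = 24, f(-2.25) = 8.8125, f(-1.5) = -0.75, f(-0.75) = -4.6875, f(0) = -3, f(0.75) = 4.3125.
Sum = Δs · [f(-3) + f(-2.25) + f(-1.5) + ...].
Sum = 21.515625.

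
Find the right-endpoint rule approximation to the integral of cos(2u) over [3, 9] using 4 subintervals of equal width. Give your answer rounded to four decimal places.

-0.2500

Δu = (9 − 3)/4 = 1.5.
Right endpoints: 4.5, 6, 7.5, 9.
f(4.5) ≈ -0.9111, f(6) ≈ 0.8439, f(7.5) ≈ -0.7597, f(9) ≈ 0.6603.
Sum = Δu · [f(4.5) + f(6) + f(7.5) + f(9)].
Sum ≈ -0.2500.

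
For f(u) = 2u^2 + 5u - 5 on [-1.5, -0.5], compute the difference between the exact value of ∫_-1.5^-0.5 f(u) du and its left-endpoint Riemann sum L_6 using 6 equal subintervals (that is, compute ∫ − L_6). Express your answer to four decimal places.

0.0741

Exact integral: ∫_-1.5^-0.5 f(u) du ≈ -7.833333.
L_6 ≈ -7.907407.
Error ≈ -7.833333 − (-7.907407) ≈ 0.0741.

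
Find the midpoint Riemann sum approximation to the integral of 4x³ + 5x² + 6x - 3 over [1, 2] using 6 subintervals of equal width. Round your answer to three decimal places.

Δx = (2 − 1)/6 = 1/6.
Midpoints: 13/12, 1.25, 17/12, 19/12, 1.75, 23/12.
f(13/12) = 1561/108, f(1.25) = 20.125, f(17/12) = 1453/54, f(19/12) = 7541/216, f(1.75) = 44.25, f(23/12) = 11887/216.
Sum = Δx · [f(13/12) + f(1.25) + f(17/12) + ...].
Sum ≈ 32.613.

32.613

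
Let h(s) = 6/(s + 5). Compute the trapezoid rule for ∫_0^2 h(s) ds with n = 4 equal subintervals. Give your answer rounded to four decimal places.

2.0213

Δs = (2 − 0)/4 = 0.5.
h(0) = 1.2, h(0.5) = 12/11, h(1) = 1, h(1.5) = 12/13, h(2) = 6/7.
T_4 = (Δs/2)·[h(s_0) + 2h(s_1) + 2h(s_2) + 2h(s_3) + h(s_4)].
Sum ≈ 2.0213.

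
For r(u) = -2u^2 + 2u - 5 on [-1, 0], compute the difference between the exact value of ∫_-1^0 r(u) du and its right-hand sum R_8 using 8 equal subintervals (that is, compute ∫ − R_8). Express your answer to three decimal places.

Exact integral: ∫_-1^0 r(u) du ≈ -6.66667.
R_8 = -6.421875.
Error ≈ -6.66667 − (-6.421875) ≈ -0.245.

-0.245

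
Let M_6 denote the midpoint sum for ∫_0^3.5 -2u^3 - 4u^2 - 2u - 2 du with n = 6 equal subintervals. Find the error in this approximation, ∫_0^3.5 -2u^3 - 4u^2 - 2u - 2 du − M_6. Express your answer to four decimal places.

Exact integral: ∫_0^3.5 f(u) du ≈ -151.447917.
M_6 ≈ -150.008825.
Error ≈ -151.447917 − (-150.008825) ≈ -1.4391.

-1.4391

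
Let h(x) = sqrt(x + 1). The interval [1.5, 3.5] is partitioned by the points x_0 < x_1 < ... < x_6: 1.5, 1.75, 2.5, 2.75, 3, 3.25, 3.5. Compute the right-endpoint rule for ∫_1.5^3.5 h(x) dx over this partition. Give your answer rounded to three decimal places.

3.848

Subinterval widths: 0.25, 0.75, 0.25, 0.25, 0.25, 0.25.
Right endpoints: 1.75, 2.5, 2.75, 3, 3.25, 3.5.
h(1.75) ≈ 1.658, h(2.5) ≈ 1.871, h(2.75) ≈ 1.936, h(3) ≈ 2.000, h(3.25) ≈ 2.062, h(3.5) ≈ 2.121.
Sum = Σ Δx_i · h(x_i).
Sum ≈ 3.848.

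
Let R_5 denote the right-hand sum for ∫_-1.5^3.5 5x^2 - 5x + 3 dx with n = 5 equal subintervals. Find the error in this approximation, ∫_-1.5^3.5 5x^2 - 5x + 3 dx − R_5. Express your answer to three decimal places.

Exact integral: ∫_-1.5^3.5 f(x) dx ≈ 67.08333.
R_5 = 83.75.
Error ≈ 67.08333 − 83.75 ≈ -16.667.

-16.667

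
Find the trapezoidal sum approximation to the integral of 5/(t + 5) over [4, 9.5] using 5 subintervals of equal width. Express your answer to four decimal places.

Δt = (9.5 − 4)/5 = 1.1.
f(4) = 5/9, f(5.1) = 50/101, f(6.2) = 25/56, f(7.3) = 50/123, f(8.4) = 25/67, f(9.5) = 10/29.
T_5 = (Δt/2)·[f(t_0) + 2f(t_1) + ... + 2f(t_{4}) + f(t_5)].
Sum ≈ 2.3884.

2.3884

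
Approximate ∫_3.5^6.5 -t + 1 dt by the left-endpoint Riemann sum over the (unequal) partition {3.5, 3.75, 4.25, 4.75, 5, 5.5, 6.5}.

Subinterval widths: 0.25, 0.5, 0.5, 0.25, 0.5, 1.
Left endpoints: 3.5, 3.75, 4.25, 4.75, 5, 5.5.
f(3.5) = -2.5, f(3.75) = -2.75, f(4.25) = -3.25, f(4.75) = -3.75, f(5) = -4, f(5.5) = -4.5.
Sum = Σ Δt_i · f(t_i).
Sum = -11.0625.

-11.0625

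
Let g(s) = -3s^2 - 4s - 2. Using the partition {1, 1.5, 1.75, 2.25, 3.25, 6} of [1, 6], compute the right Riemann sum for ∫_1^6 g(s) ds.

-440.203125

Subinterval widths: 0.5, 0.25, 0.5, 1, 2.75.
Right endpoints: 1.5, 1.75, 2.25, 3.25, 6.
g(1.5) = -14.75, g(1.75) = -18.1875, g(2.25) = -26.1875, g(3.25) = -46.6875, g(6) = -134.
Sum = Σ Δs_i · g(s_i).
Sum = -440.203125.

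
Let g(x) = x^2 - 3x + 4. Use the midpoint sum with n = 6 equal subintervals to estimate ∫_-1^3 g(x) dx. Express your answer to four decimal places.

13.1852

Δx = (3 − (-1))/6 = 2/3.
Midpoints: -2/3, 0, 2/3, 4/3, 2, 8/3.
g(-2/3) = 58/9, g(0) = 4, g(2/3) = 22/9, g(4/3) = 16/9, g(2) = 2, g(8/3) = 28/9.
Sum = Δx · [g(-2/3) + g(0) + g(2/3) + ...].
Sum ≈ 13.1852.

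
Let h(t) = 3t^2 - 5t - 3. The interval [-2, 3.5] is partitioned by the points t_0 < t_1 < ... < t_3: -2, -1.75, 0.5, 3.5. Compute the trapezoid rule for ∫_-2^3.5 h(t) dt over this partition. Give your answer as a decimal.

32.953125

Subinterval widths: 0.25, 2.25, 3.
h(-2) = 19, h(-1.75) = 14.9375, h(0.5) = -4.75, h(3.5) = 16.25.
On each subinterval the trapezoid contributes (Δt_i/2)·[h(t_{i-1}) + h(t_i)].
Sum = 32.953125.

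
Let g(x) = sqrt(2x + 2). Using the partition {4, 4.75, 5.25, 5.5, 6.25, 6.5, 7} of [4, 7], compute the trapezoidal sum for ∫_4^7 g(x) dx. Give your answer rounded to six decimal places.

10.790245

Subinterval widths: 0.75, 0.5, 0.25, 0.75, 0.25, 0.5.
g(4) ≈ 3.162278, g(4.75) ≈ 3.391165, g(5.25) ≈ 3.535534, g(5.5) ≈ 3.605551, g(6.25) ≈ 3.807887, g(6.5) ≈ 3.872983, g(7) ≈ 4.000000.
On each subinterval the trapezoid contributes (Δx_i/2)·[g(x_{i-1}) + g(x_i)].
Sum ≈ 10.790245.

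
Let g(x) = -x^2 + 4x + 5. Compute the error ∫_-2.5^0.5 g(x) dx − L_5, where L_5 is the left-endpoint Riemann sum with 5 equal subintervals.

Exact integral: ∫_-2.5^0.5 g(x) dx = -2.25.
L_5 = -7.83.
Error = -2.25 − (-7.83) = 5.58.

5.58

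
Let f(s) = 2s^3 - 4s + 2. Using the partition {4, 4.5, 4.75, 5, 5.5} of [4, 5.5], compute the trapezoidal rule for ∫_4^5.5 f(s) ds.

305.3671875

Subinterval widths: 0.5, 0.25, 0.25, 0.5.
f(4) = 114, f(4.5) = 166.25, f(4.75) = 197.34375, f(5) = 232, f(5.5) = 312.75.
On each subinterval the trapezoid contributes (Δs_i/2)·[f(s_{i-1}) + f(s_i)].
Sum = 305.3671875.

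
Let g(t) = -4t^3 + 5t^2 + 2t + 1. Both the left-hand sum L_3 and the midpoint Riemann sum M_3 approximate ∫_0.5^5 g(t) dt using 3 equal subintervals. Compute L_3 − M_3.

204.1875

L_3 = -159.75.
M_3 = -363.9375.
L_3 − M_3 = 204.1875.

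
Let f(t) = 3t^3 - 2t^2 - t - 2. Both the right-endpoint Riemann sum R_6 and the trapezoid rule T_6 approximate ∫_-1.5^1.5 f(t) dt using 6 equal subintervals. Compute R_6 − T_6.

4.3125

R_6 = -6.4375.
T_6 = -10.75.
R_6 − T_6 = 4.3125.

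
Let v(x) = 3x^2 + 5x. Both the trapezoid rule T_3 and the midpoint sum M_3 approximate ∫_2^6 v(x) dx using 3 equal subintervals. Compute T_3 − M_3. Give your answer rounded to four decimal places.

T_3 ≈ 291.555556.
M_3 ≈ 286.222222.
T_3 − M_3 ≈ 5.3333.

5.3333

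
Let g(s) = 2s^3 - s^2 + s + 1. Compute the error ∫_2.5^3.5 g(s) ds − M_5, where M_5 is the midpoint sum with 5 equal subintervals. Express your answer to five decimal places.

0.05667

Exact integral: ∫_2.5^3.5 g(s) ds ≈ 50.4166667.
M_5 = 50.36.
Error ≈ 50.4166667 − 50.36 ≈ 0.05667.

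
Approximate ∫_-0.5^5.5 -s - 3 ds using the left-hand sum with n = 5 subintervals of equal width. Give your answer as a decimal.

-29.4

Δs = (5.5 − (-0.5))/5 = 1.2.
Left endpoints: -0.5, 0.7, 1.9, 3.1, 4.3.
f(-0.5) = -2.5, f(0.7) = -3.7, f(1.9) = -4.9, f(3.1) = -6.1, f(4.3) = -7.3.
Sum = Δs · [f(-0.5) + f(0.7) + f(1.9) + f(3.1) + f(4.3)].
Sum = -29.4.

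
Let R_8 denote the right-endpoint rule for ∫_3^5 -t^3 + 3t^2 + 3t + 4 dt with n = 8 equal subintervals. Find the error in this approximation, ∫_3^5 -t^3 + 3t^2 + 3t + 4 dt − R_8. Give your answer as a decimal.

5.6875

Exact integral: ∫_3^5 f(t) dt = -6.
R_8 = -11.6875.
Error = -6 − (-11.6875) = 5.6875.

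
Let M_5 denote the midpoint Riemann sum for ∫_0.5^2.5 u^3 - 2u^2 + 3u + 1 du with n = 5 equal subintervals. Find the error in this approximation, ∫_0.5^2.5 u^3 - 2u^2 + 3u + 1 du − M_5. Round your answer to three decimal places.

0.067

Exact integral: ∫_0.5^2.5 f(u) du ≈ 10.41667.
M_5 = 10.35.
Error ≈ 10.41667 − 10.35 ≈ 0.067.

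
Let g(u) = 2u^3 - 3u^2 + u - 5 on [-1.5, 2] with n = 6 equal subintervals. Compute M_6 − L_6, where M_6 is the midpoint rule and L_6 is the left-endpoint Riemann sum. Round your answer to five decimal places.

6.57161

M_6 ≈ -22.3823785.
L_6 ≈ -28.9539931.
M_6 − L_6 ≈ 6.57161.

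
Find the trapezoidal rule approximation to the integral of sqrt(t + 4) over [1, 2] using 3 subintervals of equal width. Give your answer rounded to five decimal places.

Δt = (2 − 1)/3 = 1/3.
f(1) ≈ 2.23607, f(4/3) ≈ 2.30940, f(5/3) ≈ 2.38048, f(2) ≈ 2.44949.
T_3 = (Δt/2)·[f(t_0) + 2f(t_1) + 2f(t_2) + f(t_3)].
Sum ≈ 2.34422.

2.34422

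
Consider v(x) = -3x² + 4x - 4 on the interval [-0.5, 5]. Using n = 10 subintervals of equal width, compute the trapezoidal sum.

-98.456875

Δx = (5 − (-0.5))/10 = 0.55.
v(-0.5) = -6.75, v(0.05) = -3.8075, v(0.6) = -2.68, v(1.15) = -3.3675, v(1.7) = -5.87, v(2.25) = -10.1875, v(2.8) = -16.32, v(3.35) = -24.2675, v(3.9) = -34.03, v(4.45) = -45.6075, v(5) = -59.
T_10 = (Δx/2)·[v(x_0) + 2v(x_1) + ... + 2v(x_{9}) + v(x_10)].
Sum = -98.456875.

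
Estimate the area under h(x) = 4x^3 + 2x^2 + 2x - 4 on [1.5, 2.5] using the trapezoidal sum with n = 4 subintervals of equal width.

Δx = (2.5 − 1.5)/4 = 0.25.
h(1.5) = 17, h(1.75) = 27.0625, h(2) = 40, h(2.25) = 56.1875, h(2.5) = 76.
T_4 = (Δx/2)·[h(x_0) + 2h(x_1) + 2h(x_2) + 2h(x_3) + h(x_4)].
Sum = 42.4375.

42.4375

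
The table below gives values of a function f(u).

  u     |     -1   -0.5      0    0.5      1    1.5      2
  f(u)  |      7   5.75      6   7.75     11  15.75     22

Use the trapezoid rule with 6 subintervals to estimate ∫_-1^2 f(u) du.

30.375

Δu = 0.5.
T_6 = (0.5/2)·[7 + 2·5.75 + 2·6 + 2·7.75 + 2·11 + 2·15.75 + 22] = 30.375.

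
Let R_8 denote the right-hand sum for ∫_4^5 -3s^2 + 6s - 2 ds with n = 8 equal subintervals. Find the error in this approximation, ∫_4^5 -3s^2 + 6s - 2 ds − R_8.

Exact integral: ∫_4^5 f(s) ds = -36.
R_8 = -37.3203125.
Error = -36 − (-37.3203125) = 1.3203125.

1.3203125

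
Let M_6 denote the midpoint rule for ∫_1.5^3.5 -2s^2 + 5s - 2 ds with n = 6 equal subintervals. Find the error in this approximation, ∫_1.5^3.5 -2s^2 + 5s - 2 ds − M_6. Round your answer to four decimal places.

-0.0370

Exact integral: ∫_1.5^3.5 f(s) ds ≈ -5.333333.
M_6 ≈ -5.296296.
Error ≈ -5.333333 − (-5.296296) ≈ -0.0370.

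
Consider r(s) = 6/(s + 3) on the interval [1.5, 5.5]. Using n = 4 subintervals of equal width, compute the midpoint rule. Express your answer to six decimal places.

Δs = (5.5 − 1.5)/4 = 1.
Midpoints: 2, 3, 4, 5.
r(2) = 1.2, r(3) = 1, r(4) = 6/7, r(5) = 0.75.
Sum = Δs · [r(2) + r(3) + r(4) + r(5)].
Sum ≈ 3.807143.

3.807143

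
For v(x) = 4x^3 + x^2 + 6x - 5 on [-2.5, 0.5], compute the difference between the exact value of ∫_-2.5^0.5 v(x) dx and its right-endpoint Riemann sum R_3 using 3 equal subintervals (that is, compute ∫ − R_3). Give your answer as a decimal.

-32

Exact integral: ∫_-2.5^0.5 v(x) dx = -66.75.
R_3 = -34.75.
Error = -66.75 − (-34.75) = -32.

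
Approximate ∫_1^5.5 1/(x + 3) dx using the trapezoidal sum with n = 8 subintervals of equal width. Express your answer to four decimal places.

0.7551

Δx = (5.5 − 1)/8 = 0.5625.
f(1) = 0.25, f(1.5625) = 16/73, f(2.125) = 8/41, f(2.6875) = 16/91, f(3.25) = 0.16, f(3.8125) = 16/109, f(4.375) = 8/59, f(4.9375) = 16/127, f(5.5) = 2/17.
T_8 = (Δx/2)·[f(x_0) + 2f(x_1) + ... + 2f(x_{7}) + f(x_8)].
Sum ≈ 0.7551.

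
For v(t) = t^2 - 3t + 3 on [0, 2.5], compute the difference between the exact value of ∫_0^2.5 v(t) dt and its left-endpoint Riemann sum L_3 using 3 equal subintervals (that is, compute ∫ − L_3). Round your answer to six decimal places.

Exact integral: ∫_0^2.5 v(t) dt ≈ 3.33333333.
L_3 ≈ 4.14351852.
Error ≈ 3.33333333 − 4.14351852 ≈ -0.810185.

-0.810185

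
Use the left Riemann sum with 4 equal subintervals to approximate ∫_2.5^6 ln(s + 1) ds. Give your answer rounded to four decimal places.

5.4244

Δs = (6 − 2.5)/4 = 0.875.
Left endpoints: 2.5, 3.375, 4.25, 5.125.
f(2.5) ≈ 1.2528, f(3.375) ≈ 1.4759, f(4.25) ≈ 1.6582, f(5.125) ≈ 1.8124.
Sum = Δs · [f(2.5) + f(3.375) + f(4.25) + f(5.125)].
Sum ≈ 5.4244.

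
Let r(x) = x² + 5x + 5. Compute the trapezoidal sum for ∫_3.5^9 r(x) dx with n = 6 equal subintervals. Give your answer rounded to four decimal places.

Δx = (9 − 3.5)/6 = 11/12.
r(3.5) = 34.75, r(53/12) = 6709/144, r(16/3) = 541/9, r(6.25) = 75.3125, r(43/6) = 3319/36, r(97/12) = 15949/144, r(9) = 131.
T_6 = (Δx/2)·[r(x_0) + 2r(x_1) + ... + 2r(x_{5}) + r(x_6)].
Sum ≈ 428.8536.

428.8536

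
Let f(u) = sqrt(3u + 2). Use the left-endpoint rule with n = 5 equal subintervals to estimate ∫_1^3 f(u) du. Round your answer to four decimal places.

5.4038

Δu = (3 − 1)/5 = 0.4.
Left endpoints: 1, 1.4, 1.8, 2.2, 2.6.
f(1) ≈ 2.2361, f(1.4) ≈ 2.4900, f(1.8) ≈ 2.7203, f(2.2) ≈ 2.9326, f(2.6) ≈ 3.1305.
Sum = Δu · [f(1) + f(1.4) + f(1.8) + f(2.2) + f(2.6)].
Sum ≈ 5.4038.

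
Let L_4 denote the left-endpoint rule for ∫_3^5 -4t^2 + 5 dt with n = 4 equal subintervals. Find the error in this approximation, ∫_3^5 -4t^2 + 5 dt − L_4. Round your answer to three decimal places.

Exact integral: ∫_3^5 f(t) dt ≈ -120.66667.
L_4 = -105.
Error ≈ -120.66667 − (-105) ≈ -15.667.

-15.667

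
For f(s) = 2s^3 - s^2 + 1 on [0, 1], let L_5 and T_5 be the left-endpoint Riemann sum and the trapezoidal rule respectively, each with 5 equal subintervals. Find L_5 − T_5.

L_5 = 1.08.
T_5 = 1.18.
L_5 − T_5 = -0.1.

-0.1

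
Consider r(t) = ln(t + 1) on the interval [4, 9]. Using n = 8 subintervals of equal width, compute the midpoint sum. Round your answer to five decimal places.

9.98029

Δt = (9 − 4)/8 = 0.625.
Midpoints: 4.3125, 4.9375, 5.5625, 6.1875, 6.8125, 7.4375, 8.0625, 8.6875.
r(4.3125) ≈ 1.67006, r(4.9375) ≈ 1.78129, r(5.5625) ≈ 1.88137, r(6.1875) ≈ 1.97234, r(6.8125) ≈ 2.05573, r(7.4375) ≈ 2.13269, r(8.0625) ≈ 2.20415, r(8.6875) ≈ 2.27084.
Sum = Δt · [r(4.3125) + r(4.9375) + r(5.5625) + ...].
Sum ≈ 9.98029.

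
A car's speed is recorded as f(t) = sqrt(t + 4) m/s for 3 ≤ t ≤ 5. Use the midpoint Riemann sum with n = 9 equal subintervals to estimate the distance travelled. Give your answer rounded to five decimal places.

5.65321

Δt = (5 − 3)/9 = 2/9.
Midpoints: 28/9, 10/3, 32/9, 34/9, 4, 38/9, 40/9, 14/3, 44/9.
f(28/9) ≈ 2.66667, f(10/3) ≈ 2.70801, f(32/9) ≈ 2.74874, f(34/9) ≈ 2.78887, f(4) ≈ 2.82843, f(38/9) ≈ 2.86744, f(40/9) ≈ 2.90593, f(14/3) ≈ 2.94392, f(44/9) ≈ 2.98142.
Sum = Δt · [f(28/9) + f(10/3) + f(32/9) + ...].
Sum ≈ 5.65321.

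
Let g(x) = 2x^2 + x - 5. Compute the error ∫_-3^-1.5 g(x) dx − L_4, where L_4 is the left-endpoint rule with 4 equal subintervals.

-2.3203125

Exact integral: ∫_-3^-1.5 g(x) dx = 4.875.
L_4 = 7.1953125.
Error = 4.875 − 7.1953125 = -2.3203125.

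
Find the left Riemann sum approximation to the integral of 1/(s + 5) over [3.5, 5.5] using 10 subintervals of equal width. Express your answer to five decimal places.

0.21357

Δs = (5.5 − 3.5)/10 = 0.2.
Left endpoints: 3.5, 3.7, 3.9, 4.1, 4.3, 4.5, 4.7, 4.9, 5.1, 5.3.
f(3.5) = 2/17, f(3.7) = 10/87, f(3.9) = 10/89, f(4.1) = 10/91, f(4.3) = 10/93, f(4.5) = 2/19, f(4.7) = 10/97, f(4.9) = 10/99, f(5.1) = 10/101, f(5.3) = 10/103.
Sum = Δs · [f(3.5) + f(3.7) + f(3.9) + ...].
Sum ≈ 0.21357.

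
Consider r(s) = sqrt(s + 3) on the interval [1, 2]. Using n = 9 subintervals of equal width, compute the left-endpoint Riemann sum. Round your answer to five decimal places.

Δs = (2 − 1)/9 = 1/9.
Left endpoints: 1, 10/9, 11/9, 4/3, 13/9, 14/9, 5/3, 16/9, 17/9.
r(1) ≈ 2.00000, r(10/9) ≈ 2.02759, r(11/9) ≈ 2.05480, r(4/3) ≈ 2.08167, r(13/9) ≈ 2.10819, r(14/9) ≈ 2.13437, r(5/3) ≈ 2.16025, r(16/9) ≈ 2.18581, r(17/9) ≈ 2.21108.
Sum = Δs · [r(1) + r(10/9) + r(11/9) + ...].
Sum ≈ 2.10708.

2.10708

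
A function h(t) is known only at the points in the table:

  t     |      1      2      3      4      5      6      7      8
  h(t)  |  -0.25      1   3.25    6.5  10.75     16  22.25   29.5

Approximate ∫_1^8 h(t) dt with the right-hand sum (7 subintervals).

89.25

Δt = 1.
Sum = 1·[1 + 3.25 + 6.5 + 10.75 + 16 + 22.25 + 29.5] = 89.25.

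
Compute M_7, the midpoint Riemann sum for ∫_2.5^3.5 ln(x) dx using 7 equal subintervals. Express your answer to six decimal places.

Δx = (3.5 − 2.5)/7 = 1/7.
Midpoints: 18/7, 19/7, 20/7, 3, 22/7, 23/7, 24/7.
f(18/7) ≈ 0.944462, f(19/7) ≈ 0.998529, f(20/7) ≈ 1.049822, f(3) ≈ 1.098612, f(22/7) ≈ 1.145132, f(23/7) ≈ 1.189584, f(24/7) ≈ 1.232144.
Sum = Δx · [f(18/7) + f(19/7) + f(20/7) + ...].
Sum ≈ 1.094041.

1.094041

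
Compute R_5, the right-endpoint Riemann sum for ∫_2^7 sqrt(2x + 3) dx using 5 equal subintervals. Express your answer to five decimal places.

Δx = (7 − 2)/5 = 1.
Right endpoints: 3, 4, 5, 6, 7.
f(3) ≈ 3.00000, f(4) ≈ 3.31662, f(5) ≈ 3.60555, f(6) ≈ 3.87298, f(7) ≈ 4.12311.
Sum = Δx · [f(3) + f(4) + f(5) + f(6) + f(7)].
Sum ≈ 17.91827.

17.91827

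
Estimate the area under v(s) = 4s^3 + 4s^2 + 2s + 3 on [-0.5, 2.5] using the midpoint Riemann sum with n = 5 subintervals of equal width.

73.56

Δs = (2.5 − (-0.5))/5 = 0.6.
Midpoints: -0.2, 0.4, 1, 1.6, 2.2.
v(-0.2) = 2.728, v(0.4) = 4.696, v(1) = 13, v(1.6) = 32.824, v(2.2) = 69.352.
Sum = Δs · [v(-0.2) + v(0.4) + v(1) + v(1.6) + v(2.2)].
Sum = 73.56.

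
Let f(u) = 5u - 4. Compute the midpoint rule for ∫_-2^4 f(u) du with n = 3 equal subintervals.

Δu = (4 − (-2))/3 = 2.
Midpoints: -1, 1, 3.
f(-1) = -9, f(1) = 1, f(3) = 11.
Sum = Δu · [f(-1) + f(1) + f(3)].
Sum = 6.

6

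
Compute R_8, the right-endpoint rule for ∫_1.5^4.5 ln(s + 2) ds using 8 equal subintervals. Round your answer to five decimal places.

Δs = (4.5 − 1.5)/8 = 0.375.
Right endpoints: 1.875, 2.25, 2.625, 3, 3.375, 3.75, 4.125, 4.5.
f(1.875) ≈ 1.35455, f(2.25) ≈ 1.44692, f(2.625) ≈ 1.53148, f(3) ≈ 1.60944, f(3.375) ≈ 1.68176, f(3.75) ≈ 1.74920, f(4.125) ≈ 1.81238, f(4.5) ≈ 1.87180.
Sum = Δs · [f(1.875) + f(2.25) + f(2.625) + ...].
Sum ≈ 4.89657.

4.89657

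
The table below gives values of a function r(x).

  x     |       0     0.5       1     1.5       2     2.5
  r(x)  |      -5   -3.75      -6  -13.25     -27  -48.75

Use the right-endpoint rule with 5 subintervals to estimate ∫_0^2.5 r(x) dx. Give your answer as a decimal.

Δx = 0.5.
Sum = 0.5·[(-3.75) + (-6) + (-13.25) + (-27) + (-48.75)] = -49.375.

-49.375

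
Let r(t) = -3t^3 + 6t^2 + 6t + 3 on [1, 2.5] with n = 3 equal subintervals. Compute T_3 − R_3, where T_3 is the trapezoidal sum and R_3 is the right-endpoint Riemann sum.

T_3 = 20.34375.
R_3 = 19.5.
T_3 − R_3 = 0.84375.

0.84375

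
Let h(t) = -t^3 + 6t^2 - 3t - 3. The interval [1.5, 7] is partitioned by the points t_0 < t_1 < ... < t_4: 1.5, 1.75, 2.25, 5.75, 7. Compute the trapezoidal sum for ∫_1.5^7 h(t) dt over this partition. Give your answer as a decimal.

Subinterval widths: 0.25, 0.5, 3.5, 1.25.
h(1.5) = 2.625, h(1.75) = 4.765625, h(2.25) = 9.234375, h(5.75) = -11.984375, h(7) = -73.
On each subinterval the trapezoid contributes (Δt_i/2)·[h(t_{i-1}) + h(t_i)].
Sum = -53.50390625.

-53.50390625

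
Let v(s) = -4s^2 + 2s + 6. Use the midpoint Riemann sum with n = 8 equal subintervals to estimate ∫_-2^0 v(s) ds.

-2.625

Δs = (0 − (-2))/8 = 0.25.
Midpoints: -1.875, -1.625, -1.375, -1.125, -0.875, -0.625, -0.375, -0.125.
v(-1.875) = -11.8125, v(-1.625) = -7.8125, v(-1.375) = -4.3125, v(-1.125) = -1.3125, v(-0.875) = 1.1875, v(-0.625) = 3.1875, v(-0.375) = 4.6875, v(-0.125) = 5.6875.
Sum = Δs · [v(-1.875) + v(-1.625) + v(-1.375) + ...].
Sum = -2.625.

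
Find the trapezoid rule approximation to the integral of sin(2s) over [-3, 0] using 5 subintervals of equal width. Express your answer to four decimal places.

-0.0175

Δs = (0 − (-3))/5 = 0.6.
f(-3) ≈ 0.2794, f(-2.4) ≈ 0.9962, f(-1.8) ≈ 0.4425, f(-1.2) ≈ -0.6755, f(-0.6) ≈ -0.9320, f(0) ≈ 0.0000.
T_5 = (Δs/2)·[f(s_0) + 2f(s_1) + ... + 2f(s_{4}) + f(s_5)].
Sum ≈ -0.0175.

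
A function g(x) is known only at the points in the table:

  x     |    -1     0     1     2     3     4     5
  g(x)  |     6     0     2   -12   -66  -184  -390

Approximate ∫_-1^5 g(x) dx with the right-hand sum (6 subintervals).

Δx = 1.
Sum = 1·[0 + 2 + (-12) + (-66) + (-184) + (-390)] = -650.

-650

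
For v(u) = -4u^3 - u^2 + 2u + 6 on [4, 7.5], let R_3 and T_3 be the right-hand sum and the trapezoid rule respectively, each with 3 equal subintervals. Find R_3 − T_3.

R_3 ≈ -3876.120370.
T_3 ≈ -3021.682870.
R_3 − T_3 = -854.4375.

-854.4375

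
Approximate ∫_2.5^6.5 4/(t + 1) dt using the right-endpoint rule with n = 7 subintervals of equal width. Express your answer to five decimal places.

Δt = (6.5 − 2.5)/7 = 4/7.
Right endpoints: 43/14, 51/14, 59/14, 67/14, 75/14, 83/14, 6.5.
f(43/14) = 56/57, f(51/14) = 56/65, f(59/14) = 56/73, f(67/14) = 56/81, f(75/14) = 56/89, f(83/14) = 56/97, f(6.5) = 8/15.
Sum = Δt · [f(43/14) + f(51/14) + f(59/14) + ...].
Sum ≈ 2.88134.

2.88134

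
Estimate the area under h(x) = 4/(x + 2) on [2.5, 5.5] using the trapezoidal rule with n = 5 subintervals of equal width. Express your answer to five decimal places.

Δx = (5.5 − 2.5)/5 = 0.6.
h(2.5) = 8/9, h(3.1) = 40/51, h(3.7) = 40/57, h(4.3) = 40/63, h(4.9) = 40/69, h(5.5) = 8/15.
T_5 = (Δx/2)·[h(x_0) + 2h(x_1) + ... + 2h(x_{4}) + h(x_5)].
Sum ≈ 2.04709.

2.04709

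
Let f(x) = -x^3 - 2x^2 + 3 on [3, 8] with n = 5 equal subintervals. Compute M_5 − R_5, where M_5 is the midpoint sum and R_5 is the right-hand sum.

M_5 = -1304.375.
R_5 = -1625.
M_5 − R_5 = 320.625.

320.625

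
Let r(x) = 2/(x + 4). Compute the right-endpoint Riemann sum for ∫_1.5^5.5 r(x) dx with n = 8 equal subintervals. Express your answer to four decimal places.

1.0557

Δx = (5.5 − 1.5)/8 = 0.5.
Right endpoints: 2, 2.5, 3, 3.5, 4, 4.5, 5, 5.5.
r(2) = 1/3, r(2.5) = 4/13, r(3) = 2/7, r(3.5) = 4/15, r(4) = 0.25, r(4.5) = 4/17, r(5) = 2/9, r(5.5) = 4/19.
Sum = Δx · [r(2) + r(2.5) + r(3) + ...].
Sum ≈ 1.0557.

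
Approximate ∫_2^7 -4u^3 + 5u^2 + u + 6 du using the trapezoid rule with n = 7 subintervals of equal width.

Δu = (7 − 2)/7 = 5/7.
f(2) = -4, f(19/7) = -11812/343, f(24/7) = -31902/343, f(29/7) = -64642/343, f(34/7) = -113032/343, f(39/7) = -180072/343, f(44/7) = -268762/343, f(7) = -1114.
T_7 = (Δu/2)·[f(u_0) + 2f(u_1) + ... + 2f(u_{6}) + f(u_7)].
Sum = -1795.

-1795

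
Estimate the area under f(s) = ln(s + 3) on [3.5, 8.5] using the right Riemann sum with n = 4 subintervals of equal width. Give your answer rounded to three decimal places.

Δs = (8.5 − 3.5)/4 = 1.25.
Right endpoints: 4.75, 6, 7.25, 8.5.
f(4.75) ≈ 2.048, f(6) ≈ 2.197, f(7.25) ≈ 2.327, f(8.5) ≈ 2.442.
Sum = Δs · [f(4.75) + f(6) + f(7.25) + f(8.5)].
Sum ≈ 11.268.

11.268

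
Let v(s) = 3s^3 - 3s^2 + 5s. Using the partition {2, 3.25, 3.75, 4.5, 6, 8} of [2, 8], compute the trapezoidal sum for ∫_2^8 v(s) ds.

Subinterval widths: 1.25, 0.5, 0.75, 1.5, 2.
v(2) = 22, v(3.25) = 87.546875, v(3.75) = 134.765625, v(4.5) = 235.125, v(6) = 570, v(8) = 1384.
On each subinterval the trapezoid contributes (Δs_i/2)·[v(s_{i-1}) + v(s_i)].
Sum = 2820.59765625.

2820.59765625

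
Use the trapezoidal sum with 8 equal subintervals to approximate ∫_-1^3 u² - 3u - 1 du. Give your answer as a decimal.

-6.5

Δu = (3 − (-1))/8 = 0.5.
f(-1) = 3, f(-0.5) = 0.75, f(0) = -1, f(0.5) = -2.25, f(1) = -3, f(1.5) = -3.25, f(2) = -3, f(2.5) = -2.25, f(3) = -1.
T_8 = (Δu/2)·[f(u_0) + 2f(u_1) + ... + 2f(u_{7}) + f(u_8)].
Sum = -6.5.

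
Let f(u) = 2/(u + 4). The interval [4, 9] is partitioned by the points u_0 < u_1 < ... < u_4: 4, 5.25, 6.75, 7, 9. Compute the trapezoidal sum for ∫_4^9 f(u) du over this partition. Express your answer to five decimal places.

0.97473

Subinterval widths: 1.25, 1.5, 0.25, 2.
f(4) = 0.25, f(5.25) = 8/37, f(6.75) = 8/43, f(7) = 2/11, f(9) = 2/13.
On each subinterval the trapezoid contributes (Δu_i/2)·[f(u_{i-1}) + f(u_i)].
Sum ≈ 0.97473.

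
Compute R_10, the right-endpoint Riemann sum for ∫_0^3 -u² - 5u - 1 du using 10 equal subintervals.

-38.145

Δu = (3 − 0)/10 = 0.3.
Right endpoints: 0.3, 0.6, 0.9, 1.2, 1.5, 1.8, 2.1, 2.4, 2.7, 3.
f(0.3) = -2.59, f(0.6) = -4.36, f(0.9) = -6.31, f(1.2) = -8.44, f(1.5) = -10.75, f(1.8) = -13.24, f(2.1) = -15.91, f(2.4) = -18.76, f(2.7) = -21.79, f(3) = -25.
Sum = Δu · [f(0.3) + f(0.6) + f(0.9) + ...].
Sum = -38.145.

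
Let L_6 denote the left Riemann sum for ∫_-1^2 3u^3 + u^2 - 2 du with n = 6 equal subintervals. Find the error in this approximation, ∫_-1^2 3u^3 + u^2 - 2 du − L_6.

6.8125

Exact integral: ∫_-1^2 f(u) du = 8.25.
L_6 = 1.4375.
Error = 8.25 − 1.4375 = 6.8125.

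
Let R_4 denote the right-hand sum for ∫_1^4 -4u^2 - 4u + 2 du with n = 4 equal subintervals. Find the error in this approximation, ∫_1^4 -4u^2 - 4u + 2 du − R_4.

Exact integral: ∫_1^4 f(u) du = -108.
R_4 = -136.125.
Error = -108 − (-136.125) = 28.125.

28.125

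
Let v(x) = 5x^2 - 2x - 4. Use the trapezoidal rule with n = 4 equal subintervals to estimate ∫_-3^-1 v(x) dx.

Δx = (-1 − (-3))/4 = 0.5.
v(-3) = 47, v(-2.5) = 32.25, v(-2) = 20, v(-1.5) = 10.25, v(-1) = 3.
T_4 = (Δx/2)·[v(x_0) + 2v(x_1) + 2v(x_2) + 2v(x_3) + v(x_4)].
Sum = 43.75.

43.75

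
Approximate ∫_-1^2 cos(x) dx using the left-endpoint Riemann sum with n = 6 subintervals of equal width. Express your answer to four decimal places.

Δx = (2 − (-1))/6 = 0.5.
Left endpoints: -1, -0.5, 0, 0.5, 1, 1.5.
f(-1) ≈ 0.5403, f(-0.5) ≈ 0.8776, f(0) ≈ 1.0000, f(0.5) ≈ 0.8776, f(1) ≈ 0.5403, f(1.5) ≈ 0.0707.
Sum = Δx · [f(-1) + f(-0.5) + f(0) + ...].
Sum ≈ 1.9533.

1.9533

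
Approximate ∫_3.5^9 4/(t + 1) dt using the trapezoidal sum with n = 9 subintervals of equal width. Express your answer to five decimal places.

Δt = (9 − 3.5)/9 = 11/18.
f(3.5) = 8/9, f(37/9) = 18/23, f(85/18) = 72/103, f(16/3) = 12/19, f(107/18) = 0.576, f(59/9) = 9/17, f(43/6) = 24/49, f(70/9) = 36/79, f(151/18) = 72/169, f(9) = 0.4.
T_9 = (Δt/2)·[f(t_0) + 2f(t_1) + ... + 2f(t_{8}) + f(t_9)].
Sum ≈ 3.19892.

3.19892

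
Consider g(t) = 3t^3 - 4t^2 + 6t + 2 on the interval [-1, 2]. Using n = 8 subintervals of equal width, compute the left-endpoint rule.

8.09765625

Δt = (2 − (-1))/8 = 0.375.
Left endpoints: -1, -0.625, -0.25, 0.125, 0.5, 0.875, 1.25, 1.625.
g(-1) = -11, g(-0.625) = -2071/512, g(-0.25) = 0.203125, g(0.125) = 1379/512, g(0.5) = 4.375, g(0.875) = 3173/512, g(1.25) = 9.109375, g(1.625) = 7199/512.
Sum = Δt · [g(-1) + g(-0.625) + g(-0.25) + ...].
Sum = 8.09765625.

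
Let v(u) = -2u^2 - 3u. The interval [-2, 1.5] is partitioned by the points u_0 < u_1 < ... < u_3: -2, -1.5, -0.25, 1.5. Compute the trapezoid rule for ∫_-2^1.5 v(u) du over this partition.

-7.4375

Subinterval widths: 0.5, 1.25, 1.75.
v(-2) = -2, v(-1.5) = 0, v(-0.25) = 0.625, v(1.5) = -9.
On each subinterval the trapezoid contributes (Δu_i/2)·[v(u_{i-1}) + v(u_i)].
Sum = -7.4375.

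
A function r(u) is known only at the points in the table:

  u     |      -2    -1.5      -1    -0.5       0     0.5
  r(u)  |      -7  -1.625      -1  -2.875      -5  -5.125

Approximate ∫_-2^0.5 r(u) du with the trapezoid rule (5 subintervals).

Δu = 0.5.
T_5 = (0.5/2)·[(-7) + 2·(-1.625) + 2·(-1) + 2·(-2.875) + 2·(-5) + (-5.125)] = -8.28125.

-8.28125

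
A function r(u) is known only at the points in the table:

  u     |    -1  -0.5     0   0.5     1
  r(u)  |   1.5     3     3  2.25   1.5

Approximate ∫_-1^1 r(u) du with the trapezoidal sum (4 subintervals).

Δu = 0.5.
T_4 = (0.5/2)·[1.5 + 2·3 + 2·3 + 2·2.25 + 1.5] = 4.875.

4.875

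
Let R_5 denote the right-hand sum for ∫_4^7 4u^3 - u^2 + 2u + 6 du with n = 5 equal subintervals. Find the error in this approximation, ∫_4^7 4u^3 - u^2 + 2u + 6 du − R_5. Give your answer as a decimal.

-338.4

Exact integral: ∫_4^7 f(u) du = 2103.
R_5 = 2441.4.
Error = 2103 − 2441.4 = -338.4.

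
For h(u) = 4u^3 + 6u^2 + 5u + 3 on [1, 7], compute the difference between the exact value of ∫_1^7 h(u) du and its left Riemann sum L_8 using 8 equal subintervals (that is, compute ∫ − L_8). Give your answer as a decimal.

Exact integral: ∫_1^7 h(u) du = 3222.
L_8 = 2620.125.
Error = 3222 − 2620.125 = 601.875.

601.875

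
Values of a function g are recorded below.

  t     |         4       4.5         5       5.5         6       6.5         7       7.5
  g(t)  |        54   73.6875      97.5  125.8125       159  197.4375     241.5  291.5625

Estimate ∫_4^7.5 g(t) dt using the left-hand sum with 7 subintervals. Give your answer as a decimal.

474.46875

Δt = 0.5.
Sum = 0.5·[54 + 73.6875 + 97.5 + 125.8125 + 159 + 197.4375 + 241.5] = 474.46875.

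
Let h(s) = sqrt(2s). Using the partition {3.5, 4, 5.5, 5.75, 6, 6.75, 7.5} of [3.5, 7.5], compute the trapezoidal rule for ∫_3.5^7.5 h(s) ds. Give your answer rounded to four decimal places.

Subinterval widths: 0.5, 1.5, 0.25, 0.25, 0.75, 0.75.
h(3.5) ≈ 2.6458, h(4) ≈ 2.8284, h(5.5) ≈ 3.3166, h(5.75) ≈ 3.3912, h(6) ≈ 3.4641, h(6.75) ≈ 3.6742, h(7.5) ≈ 3.8730.
On each subinterval the trapezoid contributes (Δs_i/2)·[h(s_{i-1}) + h(s_i)].
Sum ≈ 13.1798.

13.1798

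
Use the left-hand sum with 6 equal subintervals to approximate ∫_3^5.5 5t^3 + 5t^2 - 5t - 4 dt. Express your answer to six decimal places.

1052.004485

Δt = (5.5 − 3)/6 = 5/12.
Left endpoints: 3, 41/12, 23/6, 4.25, 14/3, 61/12.
f(3) = 161, f(41/12) = 409033/1728, f(23/6) = 71701/216, f(4.25) = 448.890625, f(14/3) = 15922/27, f(61/12) = 1307333/1728.
Sum = Δt · [f(3) + f(41/12) + f(23/6) + ...].
Sum ≈ 1052.004485.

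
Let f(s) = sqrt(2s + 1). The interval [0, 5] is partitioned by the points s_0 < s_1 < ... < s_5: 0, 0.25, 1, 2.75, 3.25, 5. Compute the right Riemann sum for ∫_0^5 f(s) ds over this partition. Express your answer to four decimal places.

Subinterval widths: 0.25, 0.75, 1.75, 0.5, 1.75.
Right endpoints: 0.25, 1, 2.75, 3.25, 5.
f(0.25) ≈ 1.2247, f(1) ≈ 1.7321, f(2.75) ≈ 2.5495, f(3.25) ≈ 2.7386, f(5) ≈ 3.3166.
Sum = Σ Δs_i · f(s_i).
Sum ≈ 13.2403.

13.2403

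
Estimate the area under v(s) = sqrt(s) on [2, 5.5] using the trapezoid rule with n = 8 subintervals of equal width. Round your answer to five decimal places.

6.71124

Δs = (5.5 − 2)/8 = 0.4375.
v(2) ≈ 1.41421, v(2.4375) ≈ 1.56125, v(2.875) ≈ 1.69558, v(3.3125) ≈ 1.82003, v(3.75) ≈ 1.93649, v(4.1875) ≈ 2.04634, v(4.625) ≈ 2.15058, v(5.0625) ≈ 2.25000, v(5.5) ≈ 2.34521.
T_8 = (Δs/2)·[v(s_0) + 2v(s_1) + ... + 2v(s_{7}) + v(s_8)].
Sum ≈ 6.71124.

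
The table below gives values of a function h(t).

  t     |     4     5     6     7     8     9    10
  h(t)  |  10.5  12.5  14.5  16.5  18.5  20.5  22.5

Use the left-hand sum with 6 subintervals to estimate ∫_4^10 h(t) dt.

93

Δt = 1.
Sum = 1·[10.5 + 12.5 + 14.5 + 16.5 + 18.5 + 20.5] = 93.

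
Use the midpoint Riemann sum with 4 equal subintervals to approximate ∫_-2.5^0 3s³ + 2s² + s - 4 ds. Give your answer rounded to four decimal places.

-31.2524

Δs = (0 − (-2.5))/4 = 0.625.
Midpoints: -2.1875, -1.5625, -0.9375, -0.3125.
f(-2.1875) = -114769/4096, f(-1.5625) = -49659/4096, f(-0.9375) = -23149/4096, f(-0.3125) = -17239/4096.
Sum = Δs · [f(-2.1875) + f(-1.5625) + f(-0.9375) + f(-0.3125)].
Sum ≈ -31.2524.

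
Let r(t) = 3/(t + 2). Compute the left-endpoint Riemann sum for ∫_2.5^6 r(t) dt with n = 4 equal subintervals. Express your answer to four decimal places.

Δt = (6 − 2.5)/4 = 0.875.
Left endpoints: 2.5, 3.375, 4.25, 5.125.
r(2.5) = 2/3, r(3.375) = 24/43, r(4.25) = 0.48, r(5.125) = 8/19.
Sum = Δt · [r(2.5) + r(3.375) + r(4.25) + r(5.125)].
Sum ≈ 1.8601.

1.8601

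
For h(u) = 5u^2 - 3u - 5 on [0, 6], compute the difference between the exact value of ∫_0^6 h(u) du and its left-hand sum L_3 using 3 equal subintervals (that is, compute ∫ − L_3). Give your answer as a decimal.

Exact integral: ∫_0^6 h(u) du = 276.
L_3 = 134.
Error = 276 − 134 = 142.

142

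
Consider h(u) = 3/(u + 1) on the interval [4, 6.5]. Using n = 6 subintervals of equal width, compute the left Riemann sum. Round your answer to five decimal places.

Δu = (6.5 − 4)/6 = 5/12.
Left endpoints: 4, 53/12, 29/6, 5.25, 17/3, 73/12.
h(4) = 0.6, h(53/12) = 36/65, h(29/6) = 18/35, h(5.25) = 0.48, h(17/3) = 0.45, h(73/12) = 36/85.
Sum = Δu · [h(4) + h(53/12) + h(29/6) + ...].
Sum ≈ 1.25903.

1.25903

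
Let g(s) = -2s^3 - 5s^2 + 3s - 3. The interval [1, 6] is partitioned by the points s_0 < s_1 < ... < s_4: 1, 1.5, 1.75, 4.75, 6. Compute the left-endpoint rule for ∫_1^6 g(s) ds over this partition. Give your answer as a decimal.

Subinterval widths: 0.5, 0.25, 3, 1.25.
Left endpoints: 1, 1.5, 1.75, 4.75.
g(1) = -7, g(1.5) = -16.5, g(1.75) = -23.78125, g(4.75) = -315.90625.
Sum = Σ Δs_i · g(s_i).
Sum = -473.8515625.

-473.8515625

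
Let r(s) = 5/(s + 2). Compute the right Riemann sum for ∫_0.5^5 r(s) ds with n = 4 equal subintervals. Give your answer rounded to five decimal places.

Δs = (5 − 0.5)/4 = 1.125.
Right endpoints: 1.625, 2.75, 3.875, 5.
r(1.625) = 40/29, r(2.75) = 20/19, r(3.875) = 40/47, r(5) = 5/7.
Sum = Δs · [r(1.625) + r(2.75) + r(3.875) + r(5)].
Sum ≈ 4.49695.

4.49695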